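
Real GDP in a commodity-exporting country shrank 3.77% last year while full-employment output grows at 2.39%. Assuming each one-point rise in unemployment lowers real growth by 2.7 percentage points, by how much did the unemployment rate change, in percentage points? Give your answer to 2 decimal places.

Growth-rate Okun's law: g_Y = g_Y* - β × Δu, so Δu = (g_Y* - g_Y)/β.
Δu = (2.39 + 3.77)/2.7 = 6.16/2.7 = 2.28 percentage points.

2.28 percentage points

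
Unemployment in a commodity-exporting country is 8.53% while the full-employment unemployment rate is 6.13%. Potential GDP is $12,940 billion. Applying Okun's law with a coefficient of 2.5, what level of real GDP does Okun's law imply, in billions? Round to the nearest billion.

$12,164 billion

Unemployment gap = 8.53 - 6.13 = 2.4 points, so the output gap is -2.5 × 2.4 = -6%.
Actual GDP = 12940 × (1 - 6/100) = 12940 × 0.94 ≈ 12164 billion.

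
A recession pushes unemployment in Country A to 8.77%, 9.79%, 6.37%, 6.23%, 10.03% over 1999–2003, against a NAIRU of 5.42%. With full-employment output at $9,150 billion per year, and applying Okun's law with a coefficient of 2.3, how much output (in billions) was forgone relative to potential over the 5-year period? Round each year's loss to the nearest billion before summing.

Year 1999: gap = -2.3 × (8.77 - 5.42) = -7.705%, loss ≈ 9150 × 7.705/100 ≈ 705.
Year 2000: gap = -2.3 × (9.79 - 5.42) = -10.051%, loss ≈ 9150 × 10.051/100 ≈ 920.
Year 2001: gap = -2.3 × (6.37 - 5.42) = -2.185%, loss ≈ 9150 × 2.185/100 ≈ 200.
Year 2002: gap = -2.3 × (6.23 - 5.42) = -1.863%, loss ≈ 9150 × 1.863/100 ≈ 170.
Year 2003: gap = -2.3 × (10.03 - 5.42) = -10.603%, loss ≈ 9150 × 10.603/100 ≈ 970.
Total lost output = 705 + 920 + 200 + 170 + 970 = 2965 billion.

$2,965 billion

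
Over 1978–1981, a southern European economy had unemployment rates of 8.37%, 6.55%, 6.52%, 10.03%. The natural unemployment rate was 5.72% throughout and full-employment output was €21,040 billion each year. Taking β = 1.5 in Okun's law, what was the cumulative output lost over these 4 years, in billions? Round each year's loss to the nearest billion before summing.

€2,710 billion

Year 1978: gap = -1.5 × (8.37 - 5.72) = -3.975%, loss ≈ 21040 × 3.975/100 ≈ 836.
Year 1979: gap = -1.5 × (6.55 - 5.72) = -1.245%, loss ≈ 21040 × 1.245/100 ≈ 262.
Year 1980: gap = -1.5 × (6.52 - 5.72) = -1.2%, loss ≈ 21040 × 1.2/100 ≈ 252.
Year 1981: gap = -1.5 × (10.03 - 5.72) = -6.465%, loss ≈ 21040 × 6.465/100 ≈ 1360.
Total lost output = 836 + 262 + 252 + 1360 = 2710 billion.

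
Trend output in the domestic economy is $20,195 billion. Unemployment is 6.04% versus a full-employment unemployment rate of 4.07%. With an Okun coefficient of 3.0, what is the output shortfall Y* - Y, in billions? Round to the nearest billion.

$1,194 billion

Output gap = -3.0 × (6.04 - 4.07) = -3 × 1.97 = -5.91%.
Actual GDP ≈ 20195 × 0.9409 ≈ 19001 billion, so the shortfall is 20195 - 19001 = 1194 billion.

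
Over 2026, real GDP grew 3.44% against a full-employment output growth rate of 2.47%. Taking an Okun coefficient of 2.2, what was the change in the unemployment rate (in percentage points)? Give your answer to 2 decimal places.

-0.44 percentage points

Growth-rate Okun's law: g_Y = g_Y* - β × Δu, so Δu = (g_Y* - g_Y)/β.
Δu = (2.47 - 3.44)/2.2 = -0.97/2.2 = -0.44 percentage points.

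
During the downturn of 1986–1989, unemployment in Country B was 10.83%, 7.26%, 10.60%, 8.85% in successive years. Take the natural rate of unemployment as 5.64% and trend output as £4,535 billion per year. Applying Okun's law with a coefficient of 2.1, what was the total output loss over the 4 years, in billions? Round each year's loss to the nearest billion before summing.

£1,426 billion

Year 1986: gap = -2.1 × (10.83 - 5.64) = -10.899%, loss ≈ 4535 × 10.899/100 ≈ 494.
Year 1987: gap = -2.1 × (7.26 - 5.64) = -3.402%, loss ≈ 4535 × 3.402/100 ≈ 154.
Year 1988: gap = -2.1 × (10.6 - 5.64) = -10.416%, loss ≈ 4535 × 10.416/100 ≈ 472.
Year 1989: gap = -2.1 × (8.85 - 5.64) = -6.741%, loss ≈ 4535 × 6.741/100 ≈ 306.
Total lost output = 494 + 154 + 472 + 306 = 1426 billion.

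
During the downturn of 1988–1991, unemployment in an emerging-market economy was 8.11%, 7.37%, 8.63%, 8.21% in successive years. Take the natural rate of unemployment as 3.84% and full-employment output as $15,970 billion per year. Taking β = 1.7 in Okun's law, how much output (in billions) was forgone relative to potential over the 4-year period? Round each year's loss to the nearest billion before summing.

$4,603 billion

Year 1988: gap = -1.7 × (8.11 - 3.84) = -7.259%, loss ≈ 15970 × 7.259/100 ≈ 1159.
Year 1989: gap = -1.7 × (7.37 - 3.84) = -6.001%, loss ≈ 15970 × 6.001/100 ≈ 958.
Year 1990: gap = -1.7 × (8.63 - 3.84) = -8.143%, loss ≈ 15970 × 8.143/100 ≈ 1300.
Year 1991: gap = -1.7 × (8.21 - 3.84) = -7.429%, loss ≈ 15970 × 7.429/100 ≈ 1186.
Total lost output = 1159 + 958 + 1300 + 1186 = 4603 billion.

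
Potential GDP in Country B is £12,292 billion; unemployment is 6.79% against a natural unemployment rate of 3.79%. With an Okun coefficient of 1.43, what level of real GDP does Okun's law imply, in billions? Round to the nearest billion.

£11,765 billion

Unemployment gap = 6.79 - 3.79 = 3 points, so the output gap is -1.43 × 3 = -4.29%.
Actual GDP = 12292 × (1 - 4.29/100) = 12292 × 0.9571 ≈ 11765 billion.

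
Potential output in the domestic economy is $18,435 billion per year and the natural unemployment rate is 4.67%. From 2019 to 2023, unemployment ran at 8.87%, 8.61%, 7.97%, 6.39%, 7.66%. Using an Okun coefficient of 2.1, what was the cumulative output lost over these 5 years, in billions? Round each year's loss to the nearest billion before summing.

$6,253 billion

Year 2019: gap = -2.1 × (8.87 - 4.67) = -8.82%, loss ≈ 18435 × 8.82/100 ≈ 1626.
Year 2020: gap = -2.1 × (8.61 - 4.67) = -8.274%, loss ≈ 18435 × 8.274/100 ≈ 1525.
Year 2021: gap = -2.1 × (7.97 - 4.67) = -6.93%, loss ≈ 18435 × 6.93/100 ≈ 1278.
Year 2022: gap = -2.1 × (6.39 - 4.67) = -3.612%, loss ≈ 18435 × 3.612/100 ≈ 666.
Year 2023: gap = -2.1 × (7.66 - 4.67) = -6.279%, loss ≈ 18435 × 6.279/100 ≈ 1158.
Total lost output = 1626 + 1525 + 1278 + 666 + 1158 = 6253 billion.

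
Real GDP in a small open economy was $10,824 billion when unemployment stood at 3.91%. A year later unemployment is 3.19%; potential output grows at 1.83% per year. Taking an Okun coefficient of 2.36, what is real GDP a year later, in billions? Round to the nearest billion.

Δu = 3.19 - 3.91 = -0.72 points.
Okun's law (growth form): g_Y = g_Y* - β × Δu = 1.83 - 2.36 × (-0.72) = 1.83 + 1.6992 = 3.5292%.
Real GDP in the next year = 10824 × (1 + 3.5292/100) = 10824 × 1.035292 ≈ 11206 billion.

$11,206 billion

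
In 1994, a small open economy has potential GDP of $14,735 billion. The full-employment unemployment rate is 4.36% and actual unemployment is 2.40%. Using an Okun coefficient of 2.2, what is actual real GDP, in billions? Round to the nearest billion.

$15,370 billion

Unemployment gap = 2.4 - 4.36 = -1.96 points, so the output gap is -2.2 × (-1.96) = 4.312%.
Actual GDP = 14735 × (1 + 4.312/100) = 14735 × 1.04312 ≈ 15370 billion.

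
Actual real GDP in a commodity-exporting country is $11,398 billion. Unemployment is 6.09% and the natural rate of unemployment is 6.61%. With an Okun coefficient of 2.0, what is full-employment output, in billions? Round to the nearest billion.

Unemployment gap = 6.09 - 6.61 = -0.52 points, so output gap = -2 × (-0.52) = 1.04%.
Since Y = Y* × (1 + gap/100), Y* = 11398/1.0104 ≈ 11281 billion.

$11,281 billion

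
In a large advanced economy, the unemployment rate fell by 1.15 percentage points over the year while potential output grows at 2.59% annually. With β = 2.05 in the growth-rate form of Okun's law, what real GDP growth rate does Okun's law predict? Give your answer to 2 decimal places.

4.95%

Growth-rate Okun's law: g_Y = g_Y* - β × Δu.
g_Y = 2.59 - 2.05 × (-1.15) = 2.59 + 2.3575 = 4.9475%, i.e. 4.95% to 2 d.p.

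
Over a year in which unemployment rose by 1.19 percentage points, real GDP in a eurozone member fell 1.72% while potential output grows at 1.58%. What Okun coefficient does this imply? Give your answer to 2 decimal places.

β ≈ 2.77

Growth form: g_Y = g_Y* - β × Δu, so β = (g_Y* - g_Y)/Δu.
β = (1.58 + 1.72)/1.19 = 3.3/1.19 = 2.77.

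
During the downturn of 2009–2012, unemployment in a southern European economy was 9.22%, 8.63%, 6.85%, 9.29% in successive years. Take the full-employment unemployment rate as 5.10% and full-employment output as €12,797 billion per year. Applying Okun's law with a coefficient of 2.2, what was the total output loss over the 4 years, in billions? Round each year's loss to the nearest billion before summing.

Year 2009: gap = -2.2 × (9.22 - 5.1) = -9.064%, loss ≈ 12797 × 9.064/100 ≈ 1160.
Year 2010: gap = -2.2 × (8.63 - 5.1) = -7.766%, loss ≈ 12797 × 7.766/100 ≈ 994.
Year 2011: gap = -2.2 × (6.85 - 5.1) = -3.85%, loss ≈ 12797 × 3.85/100 ≈ 493.
Year 2012: gap = -2.2 × (9.29 - 5.1) = -9.218%, loss ≈ 12797 × 9.218/100 ≈ 1180.
Total lost output = 1160 + 994 + 493 + 1180 = 3827 billion.

€3,827 billion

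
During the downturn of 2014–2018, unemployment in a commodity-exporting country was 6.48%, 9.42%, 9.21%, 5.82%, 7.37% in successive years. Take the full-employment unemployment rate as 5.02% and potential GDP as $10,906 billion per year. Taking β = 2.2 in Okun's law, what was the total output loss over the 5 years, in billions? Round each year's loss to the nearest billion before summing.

$3,167 billion

Year 2014: gap = -2.2 × (6.48 - 5.02) = -3.212%, loss ≈ 10906 × 3.212/100 ≈ 350.
Year 2015: gap = -2.2 × (9.42 - 5.02) = -9.68%, loss ≈ 10906 × 9.68/100 ≈ 1056.
Year 2016: gap = -2.2 × (9.21 - 5.02) = -9.218%, loss ≈ 10906 × 9.218/100 ≈ 1005.
Year 2017: gap = -2.2 × (5.82 - 5.02) = -1.76%, loss ≈ 10906 × 1.76/100 ≈ 192.
Year 2018: gap = -2.2 × (7.37 - 5.02) = -5.17%, loss ≈ 10906 × 5.17/100 ≈ 564.
Total lost output = 350 + 1056 + 1005 + 192 + 564 = 3167 billion.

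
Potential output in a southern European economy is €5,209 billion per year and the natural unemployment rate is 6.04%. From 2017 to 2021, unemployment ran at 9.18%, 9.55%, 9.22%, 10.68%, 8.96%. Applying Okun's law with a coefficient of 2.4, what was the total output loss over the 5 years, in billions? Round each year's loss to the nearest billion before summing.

Year 2017: gap = -2.4 × (9.18 - 6.04) = -7.536%, loss ≈ 5209 × 7.536/100 ≈ 393.
Year 2018: gap = -2.4 × (9.55 - 6.04) = -8.424%, loss ≈ 5209 × 8.424/100 ≈ 439.
Year 2019: gap = -2.4 × (9.22 - 6.04) = -7.632%, loss ≈ 5209 × 7.632/100 ≈ 398.
Year 2020: gap = -2.4 × (10.68 - 6.04) = -11.136%, loss ≈ 5209 × 11.136/100 ≈ 580.
Year 2021: gap = -2.4 × (8.96 - 6.04) = -7.008%, loss ≈ 5209 × 7.008/100 ≈ 365.
Total lost output = 393 + 439 + 398 + 580 + 365 = 2175 billion.

€2,175 billion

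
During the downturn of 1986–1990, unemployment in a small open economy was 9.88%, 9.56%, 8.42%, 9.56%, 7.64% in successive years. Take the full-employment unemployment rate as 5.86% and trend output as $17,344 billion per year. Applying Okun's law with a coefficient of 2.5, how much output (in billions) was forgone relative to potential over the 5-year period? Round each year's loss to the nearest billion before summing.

$6,833 billion

Year 1986: gap = -2.5 × (9.88 - 5.86) = -10.05%, loss ≈ 17344 × 10.05/100 ≈ 1743.
Year 1987: gap = -2.5 × (9.56 - 5.86) = -9.25%, loss ≈ 17344 × 9.25/100 ≈ 1604.
Year 1988: gap = -2.5 × (8.42 - 5.86) = -6.4%, loss ≈ 17344 × 6.4/100 ≈ 1110.
Year 1989: gap = -2.5 × (9.56 - 5.86) = -9.25%, loss ≈ 17344 × 9.25/100 ≈ 1604.
Year 1990: gap = -2.5 × (7.64 - 5.86) = -4.45%, loss ≈ 17344 × 4.45/100 ≈ 772.
Total lost output = 1743 + 1604 + 1110 + 1604 + 772 = 6833 billion.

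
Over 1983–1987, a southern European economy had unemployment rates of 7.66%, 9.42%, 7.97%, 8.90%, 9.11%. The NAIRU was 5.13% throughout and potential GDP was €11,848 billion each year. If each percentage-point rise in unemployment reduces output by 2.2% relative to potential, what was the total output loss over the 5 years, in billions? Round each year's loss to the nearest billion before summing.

Year 1983: gap = -2.2 × (7.66 - 5.13) = -5.566%, loss ≈ 11848 × 5.566/100 ≈ 659.
Year 1984: gap = -2.2 × (9.42 - 5.13) = -9.438%, loss ≈ 11848 × 9.438/100 ≈ 1118.
Year 1985: gap = -2.2 × (7.97 - 5.13) = -6.248%, loss ≈ 11848 × 6.248/100 ≈ 740.
Year 1986: gap = -2.2 × (8.9 - 5.13) = -8.294%, loss ≈ 11848 × 8.294/100 ≈ 983.
Year 1987: gap = -2.2 × (9.11 - 5.13) = -8.756%, loss ≈ 11848 × 8.756/100 ≈ 1037.
Total lost output = 659 + 1118 + 740 + 983 + 1037 = 4537 billion.

€4,537 billion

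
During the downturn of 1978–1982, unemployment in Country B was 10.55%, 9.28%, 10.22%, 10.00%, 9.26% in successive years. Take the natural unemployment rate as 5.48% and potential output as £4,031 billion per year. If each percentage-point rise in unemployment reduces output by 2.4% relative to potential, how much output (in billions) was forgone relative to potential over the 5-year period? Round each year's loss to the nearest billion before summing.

Year 1978: gap = -2.4 × (10.55 - 5.48) = -12.168%, loss ≈ 4031 × 12.168/100 ≈ 490.
Year 1979: gap = -2.4 × (9.28 - 5.48) = -9.12%, loss ≈ 4031 × 9.12/100 ≈ 368.
Year 1980: gap = -2.4 × (10.22 - 5.48) = -11.376%, loss ≈ 4031 × 11.376/100 ≈ 459.
Year 1981: gap = -2.4 × (10 - 5.48) = -10.848%, loss ≈ 4031 × 10.848/100 ≈ 437.
Year 1982: gap = -2.4 × (9.26 - 5.48) = -9.072%, loss ≈ 4031 × 9.072/100 ≈ 366.
Total lost output = 490 + 368 + 459 + 437 + 366 = 2120 billion.

£2,120 billion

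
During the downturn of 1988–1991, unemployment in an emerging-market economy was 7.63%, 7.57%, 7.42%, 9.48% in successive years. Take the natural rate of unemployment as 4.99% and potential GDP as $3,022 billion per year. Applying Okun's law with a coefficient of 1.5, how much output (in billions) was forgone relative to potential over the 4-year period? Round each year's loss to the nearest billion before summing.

Year 1988: gap = -1.5 × (7.63 - 4.99) = -3.96%, loss ≈ 3022 × 3.96/100 ≈ 120.
Year 1989: gap = -1.5 × (7.57 - 4.99) = -3.87%, loss ≈ 3022 × 3.87/100 ≈ 117.
Year 1990: gap = -1.5 × (7.42 - 4.99) = -3.645%, loss ≈ 3022 × 3.645/100 ≈ 110.
Year 1991: gap = -1.5 × (9.48 - 4.99) = -6.735%, loss ≈ 3022 × 6.735/100 ≈ 204.
Total lost output = 120 + 117 + 110 + 204 = 551 billion.

$551 billion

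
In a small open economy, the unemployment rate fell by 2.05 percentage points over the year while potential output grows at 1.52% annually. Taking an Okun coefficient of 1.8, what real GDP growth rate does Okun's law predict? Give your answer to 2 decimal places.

5.21%

Growth-rate Okun's law: g_Y = g_Y* - β × Δu.
g_Y = 1.52 - 1.8 × (-2.05) = 1.52 + 3.69 = 5.21%, i.e. 5.21% to 2 d.p.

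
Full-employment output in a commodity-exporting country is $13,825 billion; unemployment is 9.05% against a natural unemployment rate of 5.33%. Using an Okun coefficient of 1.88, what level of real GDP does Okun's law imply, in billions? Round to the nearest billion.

$12,858 billion

Unemployment gap = 9.05 - 5.33 = 3.72 points, so the output gap is -1.88 × 3.72 = -6.9936%.
Actual GDP = 13825 × (1 - 6.9936/100) = 13825 × 0.930064 ≈ 12858 billion.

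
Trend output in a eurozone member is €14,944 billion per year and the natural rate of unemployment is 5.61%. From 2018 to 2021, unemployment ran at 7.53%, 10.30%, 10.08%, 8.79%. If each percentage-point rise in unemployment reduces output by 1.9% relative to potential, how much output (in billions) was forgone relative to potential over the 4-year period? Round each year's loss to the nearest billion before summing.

€4,049 billion

Year 2018: gap = -1.9 × (7.53 - 5.61) = -3.648%, loss ≈ 14944 × 3.648/100 ≈ 545.
Year 2019: gap = -1.9 × (10.3 - 5.61) = -8.911%, loss ≈ 14944 × 8.911/100 ≈ 1332.
Year 2020: gap = -1.9 × (10.08 - 5.61) = -8.493%, loss ≈ 14944 × 8.493/100 ≈ 1269.
Year 2021: gap = -1.9 × (8.79 - 5.61) = -6.042%, loss ≈ 14944 × 6.042/100 ≈ 903.
Total lost output = 545 + 1332 + 1269 + 903 = 4049 billion.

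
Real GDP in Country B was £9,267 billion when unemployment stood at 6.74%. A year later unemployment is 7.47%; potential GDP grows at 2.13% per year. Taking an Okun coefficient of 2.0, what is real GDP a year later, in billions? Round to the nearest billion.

Δu = 7.47 - 6.74 = 0.73 points.
Okun's law (growth form): g_Y = g_Y* - β × Δu = 2.13 - 2.0 × (0.73) = 2.13 - 1.46 = 0.67%.
Real GDP in the next year = 9267 × (1 + 0.67/100) = 9267 × 1.0067 ≈ 9329 billion.

£9,329 billion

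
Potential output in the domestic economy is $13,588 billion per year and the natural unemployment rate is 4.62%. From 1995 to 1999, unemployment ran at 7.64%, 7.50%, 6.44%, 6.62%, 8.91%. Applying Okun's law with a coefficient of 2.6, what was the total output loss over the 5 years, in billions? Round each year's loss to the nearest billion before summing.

Year 1995: gap = -2.6 × (7.64 - 4.62) = -7.852%, loss ≈ 13588 × 7.852/100 ≈ 1067.
Year 1996: gap = -2.6 × (7.5 - 4.62) = -7.488%, loss ≈ 13588 × 7.488/100 ≈ 1017.
Year 1997: gap = -2.6 × (6.44 - 4.62) = -4.732%, loss ≈ 13588 × 4.732/100 ≈ 643.
Year 1998: gap = -2.6 × (6.62 - 4.62) = -5.2%, loss ≈ 13588 × 5.2/100 ≈ 707.
Year 1999: gap = -2.6 × (8.91 - 4.62) = -11.154%, loss ≈ 13588 × 11.154/100 ≈ 1516.
Total lost output = 1067 + 1017 + 643 + 707 + 1516 = 4950 billion.

$4,950 billion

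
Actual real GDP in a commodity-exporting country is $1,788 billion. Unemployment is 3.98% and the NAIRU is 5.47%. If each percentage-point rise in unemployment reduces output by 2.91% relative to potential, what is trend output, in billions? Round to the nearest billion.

Unemployment gap = 3.98 - 5.47 = -1.49 points, so output gap = -2.91 × (-1.49) = 4.3359%.
Since Y = Y* × (1 + gap/100), Y* = 1788/1.043359 ≈ 1714 billion.

$1,714 billion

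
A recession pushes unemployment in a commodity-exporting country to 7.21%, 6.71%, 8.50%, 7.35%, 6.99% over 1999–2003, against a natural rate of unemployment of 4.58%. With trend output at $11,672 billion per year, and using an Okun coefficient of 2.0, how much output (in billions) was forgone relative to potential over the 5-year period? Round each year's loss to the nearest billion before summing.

Year 1999: gap = -2.0 × (7.21 - 4.58) = -5.26%, loss ≈ 11672 × 5.26/100 ≈ 614.
Year 2000: gap = -2.0 × (6.71 - 4.58) = -4.26%, loss ≈ 11672 × 4.26/100 ≈ 497.
Year 2001: gap = -2.0 × (8.5 - 4.58) = -7.84%, loss ≈ 11672 × 7.84/100 ≈ 915.
Year 2002: gap = -2.0 × (7.35 - 4.58) = -5.54%, loss ≈ 11672 × 5.54/100 ≈ 647.
Year 2003: gap = -2.0 × (6.99 - 4.58) = -4.82%, loss ≈ 11672 × 4.82/100 ≈ 563.
Total lost output = 614 + 497 + 915 + 647 + 563 = 3236 billion.

$3,236 billion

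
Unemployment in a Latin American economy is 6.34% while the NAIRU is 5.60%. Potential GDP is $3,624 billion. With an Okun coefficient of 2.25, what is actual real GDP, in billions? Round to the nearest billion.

Unemployment gap = 6.34 - 5.6 = 0.74 points, so the output gap is -2.25 × 0.74 = -1.665%.
Actual GDP = 3624 × (1 - 1.665/100) = 3624 × 0.98335 ≈ 3564 billion.

$3,564 billion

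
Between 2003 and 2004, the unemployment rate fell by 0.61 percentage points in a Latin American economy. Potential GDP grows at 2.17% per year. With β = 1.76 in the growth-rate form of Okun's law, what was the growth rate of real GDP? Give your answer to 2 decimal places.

Growth-rate Okun's law: g_Y = g_Y* - β × Δu.
g_Y = 2.17 - 1.76 × (-0.61) = 2.17 + 1.0736 = 3.2436%, i.e. 3.24% to 2 d.p.

3.24%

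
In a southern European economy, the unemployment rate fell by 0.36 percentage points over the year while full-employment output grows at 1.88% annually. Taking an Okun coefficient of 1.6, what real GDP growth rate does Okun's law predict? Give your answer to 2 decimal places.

Growth-rate Okun's law: g_Y = g_Y* - β × Δu.
g_Y = 1.88 - 1.6 × (-0.36) = 1.88 + 0.576 = 2.456%, i.e. 2.46% to 2 d.p.

2.46%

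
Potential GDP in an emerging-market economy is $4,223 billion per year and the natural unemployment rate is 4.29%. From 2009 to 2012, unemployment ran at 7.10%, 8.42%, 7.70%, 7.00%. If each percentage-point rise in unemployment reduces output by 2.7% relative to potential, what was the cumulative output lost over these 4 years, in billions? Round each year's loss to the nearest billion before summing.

Year 2009: gap = -2.7 × (7.1 - 4.29) = -7.587%, loss ≈ 4223 × 7.587/100 ≈ 320.
Year 2010: gap = -2.7 × (8.42 - 4.29) = -11.151%, loss ≈ 4223 × 11.151/100 ≈ 471.
Year 2011: gap = -2.7 × (7.7 - 4.29) = -9.207%, loss ≈ 4223 × 9.207/100 ≈ 389.
Year 2012: gap = -2.7 × (7 - 4.29) = -7.317%, loss ≈ 4223 × 7.317/100 ≈ 309.
Total lost output = 320 + 471 + 389 + 309 = 1489 billion.

$1,489 billion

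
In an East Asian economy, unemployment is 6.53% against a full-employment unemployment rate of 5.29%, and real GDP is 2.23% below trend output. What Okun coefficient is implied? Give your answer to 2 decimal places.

β ≈ 1.80

Okun's law: output gap = -β × (u - u*).
-2.23 = -β × (6.53 - 5.29) = -β × 1.24, so β = 2.23/1.24 = 1.80.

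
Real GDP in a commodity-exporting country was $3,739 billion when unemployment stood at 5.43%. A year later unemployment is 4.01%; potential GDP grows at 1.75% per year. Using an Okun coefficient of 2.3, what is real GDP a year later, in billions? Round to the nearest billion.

$3,927 billion

Δu = 4.01 - 5.43 = -1.42 points.
Okun's law (growth form): g_Y = g_Y* - β × Δu = 1.75 - 2.3 × (-1.42) = 1.75 + 3.266 = 5.016%.
Real GDP in the next year = 3739 × (1 + 5.016/100) = 3739 × 1.05016 ≈ 3927 billion.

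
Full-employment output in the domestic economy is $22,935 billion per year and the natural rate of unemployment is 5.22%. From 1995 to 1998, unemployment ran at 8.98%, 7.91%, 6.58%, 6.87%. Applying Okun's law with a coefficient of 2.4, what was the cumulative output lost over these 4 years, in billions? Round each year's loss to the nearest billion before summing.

$5,208 billion

Year 1995: gap = -2.4 × (8.98 - 5.22) = -9.024%, loss ≈ 22935 × 9.024/100 ≈ 2070.
Year 1996: gap = -2.4 × (7.91 - 5.22) = -6.456%, loss ≈ 22935 × 6.456/100 ≈ 1481.
Year 1997: gap = -2.4 × (6.58 - 5.22) = -3.264%, loss ≈ 22935 × 3.264/100 ≈ 749.
Year 1998: gap = -2.4 × (6.87 - 5.22) = -3.96%, loss ≈ 22935 × 3.96/100 ≈ 908.
Total lost output = 2070 + 1481 + 749 + 908 = 5208 billion.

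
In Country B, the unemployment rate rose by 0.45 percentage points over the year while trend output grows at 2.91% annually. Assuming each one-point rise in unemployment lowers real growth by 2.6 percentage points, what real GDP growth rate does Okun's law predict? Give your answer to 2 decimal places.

1.74%

Growth-rate Okun's law: g_Y = g_Y* - β × Δu.
g_Y = 2.91 - 2.6 × (0.45) = 2.91 - 1.17 = 1.74%, i.e. 1.74% to 2 d.p.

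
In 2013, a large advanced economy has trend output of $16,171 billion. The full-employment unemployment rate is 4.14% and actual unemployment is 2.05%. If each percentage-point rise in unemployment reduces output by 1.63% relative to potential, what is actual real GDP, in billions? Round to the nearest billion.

Unemployment gap = 2.05 - 4.14 = -2.09 points, so the output gap is -1.63 × (-2.09) = 3.4067%.
Actual GDP = 16171 × (1 + 3.4067/100) = 16171 × 1.034067 ≈ 16722 billion.

$16,722 billion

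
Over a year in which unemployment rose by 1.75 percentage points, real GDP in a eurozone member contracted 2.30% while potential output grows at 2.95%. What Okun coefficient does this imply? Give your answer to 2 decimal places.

β ≈ 3.00

Growth form: g_Y = g_Y* - β × Δu, so β = (g_Y* - g_Y)/Δu.
β = (2.95 + 2.3)/1.75 = 5.25/1.75 = 3.00.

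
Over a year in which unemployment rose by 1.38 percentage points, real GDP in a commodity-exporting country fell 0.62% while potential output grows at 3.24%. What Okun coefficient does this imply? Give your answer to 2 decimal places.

Growth form: g_Y = g_Y* - β × Δu, so β = (g_Y* - g_Y)/Δu.
β = (3.24 + 0.62)/1.38 = 3.86/1.38 = 2.80.

β ≈ 2.80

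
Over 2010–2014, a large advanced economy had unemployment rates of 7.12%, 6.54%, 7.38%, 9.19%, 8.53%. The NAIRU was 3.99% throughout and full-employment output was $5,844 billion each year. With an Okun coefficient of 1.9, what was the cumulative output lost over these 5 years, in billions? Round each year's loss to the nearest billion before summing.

Year 2010: gap = -1.9 × (7.12 - 3.99) = -5.947%, loss ≈ 5844 × 5.947/100 ≈ 348.
Year 2011: gap = -1.9 × (6.54 - 3.99) = -4.845%, loss ≈ 5844 × 4.845/100 ≈ 283.
Year 2012: gap = -1.9 × (7.38 - 3.99) = -6.441%, loss ≈ 5844 × 6.441/100 ≈ 376.
Year 2013: gap = -1.9 × (9.19 - 3.99) = -9.88%, loss ≈ 5844 × 9.88/100 ≈ 577.
Year 2014: gap = -1.9 × (8.53 - 3.99) = -8.626%, loss ≈ 5844 × 8.626/100 ≈ 504.
Total lost output = 348 + 283 + 376 + 577 + 504 = 2088 billion.

$2,088 billion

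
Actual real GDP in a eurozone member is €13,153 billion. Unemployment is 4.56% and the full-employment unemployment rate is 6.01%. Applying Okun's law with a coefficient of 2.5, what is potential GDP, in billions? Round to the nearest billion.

€12,693 billion

Unemployment gap = 4.56 - 6.01 = -1.45 points, so output gap = -2.5 × (-1.45) = 3.625%.
Since Y = Y* × (1 + gap/100), Y* = 13153/1.03625 ≈ 12693 billion.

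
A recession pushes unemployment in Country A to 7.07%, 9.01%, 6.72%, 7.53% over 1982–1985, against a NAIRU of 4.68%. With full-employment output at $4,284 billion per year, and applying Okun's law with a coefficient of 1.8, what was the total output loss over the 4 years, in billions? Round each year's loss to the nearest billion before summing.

Year 1982: gap = -1.8 × (7.07 - 4.68) = -4.302%, loss ≈ 4284 × 4.302/100 ≈ 184.
Year 1983: gap = -1.8 × (9.01 - 4.68) = -7.794%, loss ≈ 4284 × 7.794/100 ≈ 334.
Year 1984: gap = -1.8 × (6.72 - 4.68) = -3.672%, loss ≈ 4284 × 3.672/100 ≈ 157.
Year 1985: gap = -1.8 × (7.53 - 4.68) = -5.13%, loss ≈ 4284 × 5.13/100 ≈ 220.
Total lost output = 184 + 334 + 157 + 220 = 895 billion.

$895 billion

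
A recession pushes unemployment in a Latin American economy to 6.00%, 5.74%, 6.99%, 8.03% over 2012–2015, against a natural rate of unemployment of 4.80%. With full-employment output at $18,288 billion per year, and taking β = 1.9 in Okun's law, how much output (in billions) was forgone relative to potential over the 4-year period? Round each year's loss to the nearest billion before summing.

$2,627 billion

Year 2012: gap = -1.9 × (6 - 4.8) = -2.28%, loss ≈ 18288 × 2.28/100 ≈ 417.
Year 2013: gap = -1.9 × (5.74 - 4.8) = -1.786%, loss ≈ 18288 × 1.786/100 ≈ 327.
Year 2014: gap = -1.9 × (6.99 - 4.8) = -4.161%, loss ≈ 18288 × 4.161/100 ≈ 761.
Year 2015: gap = -1.9 × (8.03 - 4.8) = -6.137%, loss ≈ 18288 × 6.137/100 ≈ 1122.
Total lost output = 417 + 327 + 761 + 1122 = 2627 billion.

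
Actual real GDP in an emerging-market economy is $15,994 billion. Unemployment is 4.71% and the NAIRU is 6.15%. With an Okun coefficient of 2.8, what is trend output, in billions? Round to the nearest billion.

$15,374 billion

Unemployment gap = 4.71 - 6.15 = -1.44 points, so output gap = -2.8 × (-1.44) = 4.032%.
Since Y = Y* × (1 + gap/100), Y* = 15994/1.04032 ≈ 15374 billion.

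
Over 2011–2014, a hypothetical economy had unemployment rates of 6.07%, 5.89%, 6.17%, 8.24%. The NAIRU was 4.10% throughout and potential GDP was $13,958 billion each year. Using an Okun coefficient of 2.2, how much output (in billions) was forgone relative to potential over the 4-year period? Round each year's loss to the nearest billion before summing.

$3,062 billion

Year 2011: gap = -2.2 × (6.07 - 4.1) = -4.334%, loss ≈ 13958 × 4.334/100 ≈ 605.
Year 2012: gap = -2.2 × (5.89 - 4.1) = -3.938%, loss ≈ 13958 × 3.938/100 ≈ 550.
Year 2013: gap = -2.2 × (6.17 - 4.1) = -4.554%, loss ≈ 13958 × 4.554/100 ≈ 636.
Year 2014: gap = -2.2 × (8.24 - 4.1) = -9.108%, loss ≈ 13958 × 9.108/100 ≈ 1271.
Total lost output = 605 + 550 + 636 + 1271 = 3062 billion.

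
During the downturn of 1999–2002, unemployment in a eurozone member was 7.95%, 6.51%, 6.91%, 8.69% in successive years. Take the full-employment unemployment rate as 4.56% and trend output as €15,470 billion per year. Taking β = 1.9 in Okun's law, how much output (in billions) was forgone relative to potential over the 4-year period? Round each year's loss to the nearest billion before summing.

€3,474 billion

Year 1999: gap = -1.9 × (7.95 - 4.56) = -6.441%, loss ≈ 15470 × 6.441/100 ≈ 996.
Year 2000: gap = -1.9 × (6.51 - 4.56) = -3.705%, loss ≈ 15470 × 3.705/100 ≈ 573.
Year 2001: gap = -1.9 × (6.91 - 4.56) = -4.465%, loss ≈ 15470 × 4.465/100 ≈ 691.
Year 2002: gap = -1.9 × (8.69 - 4.56) = -7.847%, loss ≈ 15470 × 7.847/100 ≈ 1214.
Total lost output = 996 + 573 + 691 + 1214 = 3474 billion.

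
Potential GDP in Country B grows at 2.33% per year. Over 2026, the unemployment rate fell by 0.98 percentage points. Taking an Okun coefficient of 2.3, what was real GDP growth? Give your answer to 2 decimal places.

4.58%

Growth-rate Okun's law: g_Y = g_Y* - β × Δu.
g_Y = 2.33 - 2.3 × (-0.98) = 2.33 + 2.254 = 4.584%, i.e. 4.58% to 2 d.p.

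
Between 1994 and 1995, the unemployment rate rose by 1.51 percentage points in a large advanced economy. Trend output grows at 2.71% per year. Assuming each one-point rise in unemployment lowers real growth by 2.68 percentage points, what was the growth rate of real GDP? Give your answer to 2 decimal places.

Growth-rate Okun's law: g_Y = g_Y* - β × Δu.
g_Y = 2.71 - 2.68 × (1.51) = 2.71 - 4.0468 = -1.3368%, i.e. -1.34% to 2 d.p.

-1.34%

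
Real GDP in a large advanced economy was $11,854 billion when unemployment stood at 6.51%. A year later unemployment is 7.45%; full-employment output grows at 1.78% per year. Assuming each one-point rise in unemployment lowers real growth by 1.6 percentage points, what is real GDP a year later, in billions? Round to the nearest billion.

$11,887 billion

Δu = 7.45 - 6.51 = 0.94 points.
Okun's law (growth form): g_Y = g_Y* - β × Δu = 1.78 - 1.6 × (0.94) = 1.78 - 1.504 = 0.276%.
Real GDP in the next year = 11854 × (1 + 0.276/100) = 11854 × 1.00276 ≈ 11887 billion.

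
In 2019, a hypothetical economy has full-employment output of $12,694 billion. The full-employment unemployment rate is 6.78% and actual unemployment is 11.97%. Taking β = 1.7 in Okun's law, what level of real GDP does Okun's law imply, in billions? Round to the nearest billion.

Unemployment gap = 11.97 - 6.78 = 5.19 points, so the output gap is -1.7 × 5.19 = -8.823%.
Actual GDP = 12694 × (1 - 8.823/100) = 12694 × 0.91177 ≈ 11574 billion.

$11,574 billion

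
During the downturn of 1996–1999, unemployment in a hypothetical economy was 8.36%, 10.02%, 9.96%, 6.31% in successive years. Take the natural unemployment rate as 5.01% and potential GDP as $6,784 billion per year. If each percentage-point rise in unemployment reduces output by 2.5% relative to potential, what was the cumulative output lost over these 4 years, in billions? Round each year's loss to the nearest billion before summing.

$2,478 billion

Year 1996: gap = -2.5 × (8.36 - 5.01) = -8.375%, loss ≈ 6784 × 8.375/100 ≈ 568.
Year 1997: gap = -2.5 × (10.02 - 5.01) = -12.525%, loss ≈ 6784 × 12.525/100 ≈ 850.
Year 1998: gap = -2.5 × (9.96 - 5.01) = -12.375%, loss ≈ 6784 × 12.375/100 ≈ 840.
Year 1999: gap = -2.5 × (6.31 - 5.01) = -3.25%, loss ≈ 6784 × 3.25/100 ≈ 220.
Total lost output = 568 + 850 + 840 + 220 = 2478 billion.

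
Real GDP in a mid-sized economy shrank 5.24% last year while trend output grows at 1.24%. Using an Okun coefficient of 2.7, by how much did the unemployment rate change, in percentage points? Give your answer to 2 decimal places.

2.40 percentage points

Growth-rate Okun's law: g_Y = g_Y* - β × Δu, so Δu = (g_Y* - g_Y)/β.
Δu = (1.24 + 5.24)/2.7 = 6.48/2.7 = 2.40 percentage points.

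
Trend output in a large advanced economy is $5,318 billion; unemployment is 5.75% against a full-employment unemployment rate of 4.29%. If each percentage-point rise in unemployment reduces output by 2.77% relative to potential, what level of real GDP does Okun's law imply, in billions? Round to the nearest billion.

Unemployment gap = 5.75 - 4.29 = 1.46 points, so the output gap is -2.77 × 1.46 = -4.0442%.
Actual GDP = 5318 × (1 - 4.0442/100) = 5318 × 0.959558 ≈ 5103 billion.

$5,103 billion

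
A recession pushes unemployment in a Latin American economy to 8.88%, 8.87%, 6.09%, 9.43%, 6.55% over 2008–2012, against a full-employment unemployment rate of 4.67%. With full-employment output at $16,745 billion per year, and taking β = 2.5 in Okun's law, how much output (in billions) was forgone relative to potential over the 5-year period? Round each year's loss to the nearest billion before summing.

Year 2008: gap = -2.5 × (8.88 - 4.67) = -10.525%, loss ≈ 16745 × 10.525/100 ≈ 1762.
Year 2009: gap = -2.5 × (8.87 - 4.67) = -10.5%, loss ≈ 16745 × 10.5/100 ≈ 1758.
Year 2010: gap = -2.5 × (6.09 - 4.67) = -3.55%, loss ≈ 16745 × 3.55/100 ≈ 594.
Year 2011: gap = -2.5 × (9.43 - 4.67) = -11.9%, loss ≈ 16745 × 11.9/100 ≈ 1993.
Year 2012: gap = -2.5 × (6.55 - 4.67) = -4.7%, loss ≈ 16745 × 4.7/100 ≈ 787.
Total lost output = 1762 + 1758 + 594 + 1993 + 787 = 6894 billion.

$6,894 billion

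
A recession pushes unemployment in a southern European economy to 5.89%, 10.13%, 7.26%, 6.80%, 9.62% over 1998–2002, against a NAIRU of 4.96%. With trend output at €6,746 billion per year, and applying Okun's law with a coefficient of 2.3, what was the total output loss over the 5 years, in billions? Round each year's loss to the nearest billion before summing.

Year 1998: gap = -2.3 × (5.89 - 4.96) = -2.139%, loss ≈ 6746 × 2.139/100 ≈ 144.
Year 1999: gap = -2.3 × (10.13 - 4.96) = -11.891%, loss ≈ 6746 × 11.891/100 ≈ 802.
Year 2000: gap = -2.3 × (7.26 - 4.96) = -5.29%, loss ≈ 6746 × 5.29/100 ≈ 357.
Year 2001: gap = -2.3 × (6.8 - 4.96) = -4.232%, loss ≈ 6746 × 4.232/100 ≈ 285.
Year 2002: gap = -2.3 × (9.62 - 4.96) = -10.718%, loss ≈ 6746 × 10.718/100 ≈ 723.
Total lost output = 144 + 802 + 357 + 285 + 723 = 2311 billion.

€2,311 billion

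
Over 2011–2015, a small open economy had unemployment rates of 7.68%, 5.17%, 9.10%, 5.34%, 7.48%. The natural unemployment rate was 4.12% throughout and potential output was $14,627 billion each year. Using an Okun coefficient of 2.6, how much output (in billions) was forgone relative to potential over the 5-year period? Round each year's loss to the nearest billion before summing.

$5,389 billion

Year 2011: gap = -2.6 × (7.68 - 4.12) = -9.256%, loss ≈ 14627 × 9.256/100 ≈ 1354.
Year 2012: gap = -2.6 × (5.17 - 4.12) = -2.73%, loss ≈ 14627 × 2.73/100 ≈ 399.
Year 2013: gap = -2.6 × (9.1 - 4.12) = -12.948%, loss ≈ 14627 × 12.948/100 ≈ 1894.
Year 2014: gap = -2.6 × (5.34 - 4.12) = -3.172%, loss ≈ 14627 × 3.172/100 ≈ 464.
Year 2015: gap = -2.6 × (7.48 - 4.12) = -8.736%, loss ≈ 14627 × 8.736/100 ≈ 1278.
Total lost output = 1354 + 399 + 1894 + 464 + 1278 = 5389 billion.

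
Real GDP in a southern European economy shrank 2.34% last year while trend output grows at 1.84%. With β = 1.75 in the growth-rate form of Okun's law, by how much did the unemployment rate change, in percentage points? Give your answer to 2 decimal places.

Growth-rate Okun's law: g_Y = g_Y* - β × Δu, so Δu = (g_Y* - g_Y)/β.
Δu = (1.84 + 2.34)/1.75 = 4.18/1.75 = 2.39 percentage points.

2.39 percentage points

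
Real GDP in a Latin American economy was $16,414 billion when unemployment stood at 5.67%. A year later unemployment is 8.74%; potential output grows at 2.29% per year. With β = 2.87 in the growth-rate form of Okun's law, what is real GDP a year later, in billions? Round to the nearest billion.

$15,344 billion

Δu = 8.74 - 5.67 = 3.07 points.
Okun's law (growth form): g_Y = g_Y* - β × Δu = 2.29 - 2.87 × (3.07) = 2.29 - 8.8109 = -6.5209%.
Real GDP in the next year = 16414 × (1 - 6.5209/100) = 16414 × 0.934791 ≈ 15344 billion.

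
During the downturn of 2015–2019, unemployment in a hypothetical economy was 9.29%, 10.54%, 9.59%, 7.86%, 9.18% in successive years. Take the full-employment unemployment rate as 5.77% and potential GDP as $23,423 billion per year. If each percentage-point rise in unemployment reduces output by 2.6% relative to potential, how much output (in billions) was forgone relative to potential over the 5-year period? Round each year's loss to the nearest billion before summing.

Year 2015: gap = -2.6 × (9.29 - 5.77) = -9.152%, loss ≈ 23423 × 9.152/100 ≈ 2144.
Year 2016: gap = -2.6 × (10.54 - 5.77) = -12.402%, loss ≈ 23423 × 12.402/100 ≈ 2905.
Year 2017: gap = -2.6 × (9.59 - 5.77) = -9.932%, loss ≈ 23423 × 9.932/100 ≈ 2326.
Year 2018: gap = -2.6 × (7.86 - 5.77) = -5.434%, loss ≈ 23423 × 5.434/100 ≈ 1273.
Year 2019: gap = -2.6 × (9.18 - 5.77) = -8.866%, loss ≈ 23423 × 8.866/100 ≈ 2077.
Total lost output = 2144 + 2905 + 2326 + 1273 + 2077 = 10725 billion.

$10,725 billion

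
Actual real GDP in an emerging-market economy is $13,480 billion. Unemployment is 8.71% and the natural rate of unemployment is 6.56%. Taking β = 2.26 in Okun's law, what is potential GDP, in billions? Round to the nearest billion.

$14,168 billion

Unemployment gap = 8.71 - 6.56 = 2.15 points, so output gap = -2.26 × 2.15 = -4.859%.
Since Y = Y* × (1 + gap/100), Y* = 13480/0.95141 ≈ 14168 billion.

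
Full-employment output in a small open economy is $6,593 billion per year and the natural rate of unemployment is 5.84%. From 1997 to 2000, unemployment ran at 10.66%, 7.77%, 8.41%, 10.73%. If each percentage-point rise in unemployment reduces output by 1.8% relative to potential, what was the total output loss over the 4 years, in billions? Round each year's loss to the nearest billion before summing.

$1,686 billion

Year 1997: gap = -1.8 × (10.66 - 5.84) = -8.676%, loss ≈ 6593 × 8.676/100 ≈ 572.
Year 1998: gap = -1.8 × (7.77 - 5.84) = -3.474%, loss ≈ 6593 × 3.474/100 ≈ 229.
Year 1999: gap = -1.8 × (8.41 - 5.84) = -4.626%, loss ≈ 6593 × 4.626/100 ≈ 305.
Year 2000: gap = -1.8 × (10.73 - 5.84) = -8.802%, loss ≈ 6593 × 8.802/100 ≈ 580.
Total lost output = 572 + 229 + 305 + 580 = 1686 billion.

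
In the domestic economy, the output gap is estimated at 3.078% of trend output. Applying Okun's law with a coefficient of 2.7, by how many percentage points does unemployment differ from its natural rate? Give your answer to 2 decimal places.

Okun's law: output gap = -β × (u - u*), so u - u* = -(output gap)/β.
u - u* = -(3.078)/2.7 = -1.14 percentage points.

-1.14 percentage points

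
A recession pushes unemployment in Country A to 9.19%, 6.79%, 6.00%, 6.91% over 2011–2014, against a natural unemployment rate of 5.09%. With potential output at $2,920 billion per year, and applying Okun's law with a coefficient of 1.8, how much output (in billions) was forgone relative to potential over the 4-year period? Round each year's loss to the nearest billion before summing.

$448 billion

Year 2011: gap = -1.8 × (9.19 - 5.09) = -7.38%, loss ≈ 2920 × 7.38/100 ≈ 215.
Year 2012: gap = -1.8 × (6.79 - 5.09) = -3.06%, loss ≈ 2920 × 3.06/100 ≈ 89.
Year 2013: gap = -1.8 × (6 - 5.09) = -1.638%, loss ≈ 2920 × 1.638/100 ≈ 48.
Year 2014: gap = -1.8 × (6.91 - 5.09) = -3.276%, loss ≈ 2920 × 3.276/100 ≈ 96.
Total lost output = 215 + 89 + 48 + 96 = 448 billion.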